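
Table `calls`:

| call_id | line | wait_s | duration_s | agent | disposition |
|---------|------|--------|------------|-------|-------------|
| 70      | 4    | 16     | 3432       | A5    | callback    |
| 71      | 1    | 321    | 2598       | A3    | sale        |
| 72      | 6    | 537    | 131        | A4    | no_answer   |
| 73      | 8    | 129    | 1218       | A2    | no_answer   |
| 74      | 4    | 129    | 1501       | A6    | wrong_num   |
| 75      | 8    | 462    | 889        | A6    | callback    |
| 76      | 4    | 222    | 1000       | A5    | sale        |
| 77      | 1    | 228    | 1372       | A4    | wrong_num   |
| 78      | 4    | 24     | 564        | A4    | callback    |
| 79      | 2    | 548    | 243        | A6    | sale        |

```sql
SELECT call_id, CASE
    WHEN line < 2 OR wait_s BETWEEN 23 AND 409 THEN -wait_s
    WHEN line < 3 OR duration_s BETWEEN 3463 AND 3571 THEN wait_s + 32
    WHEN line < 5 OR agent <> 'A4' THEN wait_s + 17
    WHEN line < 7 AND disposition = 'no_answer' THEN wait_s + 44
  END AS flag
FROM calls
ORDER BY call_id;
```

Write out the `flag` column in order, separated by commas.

call_id=70: line < 5 OR agent <> 'A4' → 33
call_id=71: line < 2 OR wait_s BETWEEN 23 AND 409 → -321
call_id=72: line < 7 AND disposition = 'no_answer' → 581
call_id=73: line < 2 OR wait_s BETWEEN 23 AND 409 → -129
call_id=74: line < 2 OR wait_s BETWEEN 23 AND 409 → -129
call_id=75: line < 5 OR agent <> 'A4' → 479
call_id=76: line < 2 OR wait_s BETWEEN 23 AND 409 → -222
call_id=77: line < 2 OR wait_s BETWEEN 23 AND 409 → -228
call_id=78: line < 2 OR wait_s BETWEEN 23 AND 409 → -24
call_id=79: line < 3 OR duration_s BETWEEN 3463 AND 3571 → 580

33, -321, 581, -129, -129, 479, -222, -228, -24, 580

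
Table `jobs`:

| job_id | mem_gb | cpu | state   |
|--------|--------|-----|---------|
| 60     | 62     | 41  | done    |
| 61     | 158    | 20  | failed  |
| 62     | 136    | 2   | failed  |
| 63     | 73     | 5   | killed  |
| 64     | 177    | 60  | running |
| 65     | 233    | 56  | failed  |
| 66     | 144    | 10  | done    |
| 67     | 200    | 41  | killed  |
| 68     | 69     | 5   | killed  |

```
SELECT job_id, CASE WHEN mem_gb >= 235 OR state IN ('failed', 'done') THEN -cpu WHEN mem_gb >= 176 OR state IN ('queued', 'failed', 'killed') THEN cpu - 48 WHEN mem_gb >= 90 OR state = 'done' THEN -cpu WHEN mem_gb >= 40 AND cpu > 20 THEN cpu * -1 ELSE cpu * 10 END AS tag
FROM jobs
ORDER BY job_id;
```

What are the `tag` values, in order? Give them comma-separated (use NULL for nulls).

job_id=60: mem_gb >= 235 OR state IN ('failed', 'done') → -41
job_id=61: mem_gb >= 235 OR state IN ('failed', 'done') → -20
job_id=62: mem_gb >= 235 OR state IN ('failed', 'done') → -2
job_id=63: mem_gb >= 176 OR state IN ('queued', 'failed', 'killed') → -43
job_id=64: mem_gb >= 176 OR state IN ('queued', 'failed', 'killed') → 12
job_id=65: mem_gb >= 235 OR state IN ('failed', 'done') → -56
job_id=66: mem_gb >= 235 OR state IN ('failed', 'done') → -10
job_id=67: mem_gb >= 176 OR state IN ('queued', 'failed', 'killed') → -7
job_id=68: mem_gb >= 176 OR state IN ('queued', 'failed', 'killed') → -43

-41, -20, -2, -43, 12, -56, -10, -7, -43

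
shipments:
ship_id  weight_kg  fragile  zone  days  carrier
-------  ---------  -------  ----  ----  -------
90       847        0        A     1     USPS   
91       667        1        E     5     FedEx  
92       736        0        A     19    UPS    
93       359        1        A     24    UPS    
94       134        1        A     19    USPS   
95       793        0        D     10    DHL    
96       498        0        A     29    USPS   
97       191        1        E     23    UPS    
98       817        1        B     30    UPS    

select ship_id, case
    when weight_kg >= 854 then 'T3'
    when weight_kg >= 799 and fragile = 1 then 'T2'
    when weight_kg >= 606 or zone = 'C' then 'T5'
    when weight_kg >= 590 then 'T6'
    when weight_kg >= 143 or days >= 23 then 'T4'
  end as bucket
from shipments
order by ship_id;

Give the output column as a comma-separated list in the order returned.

ship_id=90: weight_kg >= 606 or zone = 'C' → T5
ship_id=91: weight_kg >= 606 or zone = 'C' → T5
ship_id=92: weight_kg >= 606 or zone = 'C' → T5
ship_id=93: weight_kg >= 143 or days >= 23 → T4
ship_id=94: (no match → NULL) → NULL
ship_id=95: weight_kg >= 606 or zone = 'C' → T5
ship_id=96: weight_kg >= 143 or days >= 23 → T4
ship_id=97: weight_kg >= 143 or days >= 23 → T4
ship_id=98: weight_kg >= 799 and fragile = 1 → T2

T5, T5, T5, T4, NULL, T5, T4, T4, T2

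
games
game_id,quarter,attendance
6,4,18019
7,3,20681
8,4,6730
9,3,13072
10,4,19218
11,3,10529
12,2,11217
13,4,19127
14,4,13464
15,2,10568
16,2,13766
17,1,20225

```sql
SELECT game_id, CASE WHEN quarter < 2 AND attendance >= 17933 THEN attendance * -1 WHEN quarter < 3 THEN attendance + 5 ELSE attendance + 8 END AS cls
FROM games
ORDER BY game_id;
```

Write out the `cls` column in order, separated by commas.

18027, 20689, 6738, 13080, 19226, 10537, 11222, 19135, 13472, 10573, 13771, -20225

game_id=6: ELSE → 18027
game_id=7: ELSE → 20689
game_id=8: ELSE → 6738
game_id=9: ELSE → 13080
game_id=10: ELSE → 19226
game_id=11: ELSE → 10537
game_id=12: quarter < 3 → 11222
game_id=13: ELSE → 19135
game_id=14: ELSE → 13472
game_id=15: quarter < 3 → 10573
game_id=16: quarter < 3 → 13771
game_id=17: quarter < 2 AND attendance >= 17933 → -20225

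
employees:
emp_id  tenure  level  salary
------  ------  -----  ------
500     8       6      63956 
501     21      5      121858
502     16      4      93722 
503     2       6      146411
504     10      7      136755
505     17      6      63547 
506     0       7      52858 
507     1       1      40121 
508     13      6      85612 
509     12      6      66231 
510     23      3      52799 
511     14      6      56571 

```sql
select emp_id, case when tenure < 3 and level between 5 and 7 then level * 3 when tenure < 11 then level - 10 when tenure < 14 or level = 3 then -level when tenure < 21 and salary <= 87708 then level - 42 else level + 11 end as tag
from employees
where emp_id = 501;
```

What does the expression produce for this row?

16

emp_id = 501: tenure=21, level=5, salary=121858.
tenure < 3 and level between 5 and 7 → false
tenure < 11 → false
tenure < 14 or level = 3 → false
tenure < 21 and salary <= 87708 → false
No prior WHEN matched → ELSE → 16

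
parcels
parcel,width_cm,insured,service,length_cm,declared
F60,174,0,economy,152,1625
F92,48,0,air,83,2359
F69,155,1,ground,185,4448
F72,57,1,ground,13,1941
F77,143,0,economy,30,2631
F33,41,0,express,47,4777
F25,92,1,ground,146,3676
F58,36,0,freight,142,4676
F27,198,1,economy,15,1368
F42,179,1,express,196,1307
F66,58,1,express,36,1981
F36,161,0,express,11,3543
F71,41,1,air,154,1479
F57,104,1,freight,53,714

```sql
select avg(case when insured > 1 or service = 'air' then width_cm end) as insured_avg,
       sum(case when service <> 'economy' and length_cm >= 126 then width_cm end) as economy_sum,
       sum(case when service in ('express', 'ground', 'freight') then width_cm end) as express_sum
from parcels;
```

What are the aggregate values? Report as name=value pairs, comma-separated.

insured_avg=44.5, economy_sum=503, express_sum=883

[insured_avg: insured > 1 or service = 'air']
parcel=F60: ✗
parcel=F92: ✓ → 48
parcel=F69: ✗
parcel=F72: ✗
parcel=F77: ✗
parcel=F33: ✗
parcel=F25: ✗
parcel=F58: ✗
parcel=F27: ✗
parcel=F42: ✗
parcel=F66: ✗
parcel=F36: ✗
parcel=F71: ✓ → 41
parcel=F57: ✗
insured_avg = (48 + 41) / 2 = 44.5
—
[economy_sum: service <> 'economy' and length_cm >= 126]
parcel=F60: ✗
parcel=F92: ✗
parcel=F69: ✓ → 155
parcel=F72: ✗
parcel=F77: ✗
parcel=F33: ✗
parcel=F25: ✓ → 92
parcel=F58: ✓ → 36
parcel=F27: ✗
parcel=F42: ✓ → 179
parcel=F66: ✗
parcel=F36: ✗
parcel=F71: ✓ → 41
parcel=F57: ✗
economy_sum = 155 + 92 + 36 + 179 + 41 = 503
—
[express_sum: service in ('express', 'ground', 'freight')]
parcel=F60: ✗
parcel=F92: ✗
parcel=F69: ✓ → 155
parcel=F72: ✓ → 57
parcel=F77: ✗
parcel=F33: ✓ → 41
parcel=F25: ✓ → 92
parcel=F58: ✓ → 36
parcel=F27: ✗
parcel=F42: ✓ → 179
parcel=F66: ✓ → 58
parcel=F36: ✓ → 161
parcel=F71: ✗
parcel=F57: ✓ → 104
express_sum = 155 + 57 + 41 + 92 + 36 + 179 + 58 + 161 + 104 = 883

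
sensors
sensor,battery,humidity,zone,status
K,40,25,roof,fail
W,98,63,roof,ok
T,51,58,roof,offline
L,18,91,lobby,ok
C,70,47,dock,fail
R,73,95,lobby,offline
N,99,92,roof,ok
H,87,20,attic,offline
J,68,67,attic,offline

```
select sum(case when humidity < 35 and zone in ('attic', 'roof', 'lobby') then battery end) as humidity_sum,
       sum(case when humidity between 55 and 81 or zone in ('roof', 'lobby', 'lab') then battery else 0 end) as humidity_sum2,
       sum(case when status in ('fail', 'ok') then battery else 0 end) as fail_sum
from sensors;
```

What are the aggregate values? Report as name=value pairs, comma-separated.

[humidity_sum: humidity < 35 and zone in ('attic', 'roof', 'lobby')]
sensor=K: ✓ → 40
sensor=W: ✗
sensor=T: ✗
sensor=L: ✗
sensor=C: ✗
sensor=R: ✗
sensor=N: ✗
sensor=H: ✓ → 87
sensor=J: ✗
humidity_sum = 40 + 87 = 127
—
[humidity_sum2: humidity between 55 and 81 or zone in ('roof', 'lobby', 'lab')]
sensor=K: ✓ → 40
sensor=W: ✓ → 98
sensor=T: ✓ → 51
sensor=L: ✓ → 18
sensor=C: ✗
sensor=R: ✓ → 73
sensor=N: ✓ → 99
sensor=H: ✗
sensor=J: ✓ → 68
humidity_sum2 = 40 + 98 + 51 + 18 + 73 + 99 + 68 = 447
—
[fail_sum: status in ('fail', 'ok')]
sensor=K: ✓ → 40
sensor=W: ✓ → 98
sensor=T: ✗
sensor=L: ✓ → 18
sensor=C: ✓ → 70
sensor=R: ✗
sensor=N: ✓ → 99
sensor=H: ✗
sensor=J: ✗
fail_sum = 40 + 98 + 18 + 70 + 99 = 325

humidity_sum=127, humidity_sum2=447, fail_sum=325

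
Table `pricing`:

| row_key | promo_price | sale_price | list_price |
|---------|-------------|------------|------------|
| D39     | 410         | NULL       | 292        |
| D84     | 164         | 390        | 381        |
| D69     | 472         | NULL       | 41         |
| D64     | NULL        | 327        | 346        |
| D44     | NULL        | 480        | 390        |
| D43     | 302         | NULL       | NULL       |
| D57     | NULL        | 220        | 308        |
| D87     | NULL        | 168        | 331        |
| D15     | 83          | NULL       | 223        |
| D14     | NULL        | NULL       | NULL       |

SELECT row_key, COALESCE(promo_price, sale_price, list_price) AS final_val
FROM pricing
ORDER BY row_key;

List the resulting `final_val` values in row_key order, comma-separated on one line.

NULL, 83, 410, 302, 480, 220, 327, 472, 164, 168

row_key=D14: promo_price=NULL, sale_price=NULL, list_price=NULL (all NULL) → NULL
row_key=D15: promo_price=83 → 83
row_key=D39: promo_price=410 → 410
row_key=D43: promo_price=302 → 302
row_key=D44: promo_price=NULL, sale_price=480 → 480
row_key=D57: promo_price=NULL, sale_price=220 → 220
row_key=D64: promo_price=NULL, sale_price=327 → 327
row_key=D69: promo_price=472 → 472
row_key=D84: promo_price=164 → 164
row_key=D87: promo_price=NULL, sale_price=168 → 168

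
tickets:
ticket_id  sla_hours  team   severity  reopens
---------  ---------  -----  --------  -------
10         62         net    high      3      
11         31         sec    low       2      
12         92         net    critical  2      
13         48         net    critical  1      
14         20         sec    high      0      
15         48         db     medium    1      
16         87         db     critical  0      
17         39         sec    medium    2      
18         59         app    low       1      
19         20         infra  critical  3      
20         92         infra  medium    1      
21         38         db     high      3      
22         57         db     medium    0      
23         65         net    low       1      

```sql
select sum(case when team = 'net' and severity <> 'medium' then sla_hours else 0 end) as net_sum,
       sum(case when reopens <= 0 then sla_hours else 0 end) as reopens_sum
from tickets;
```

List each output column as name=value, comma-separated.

[net_sum: team = 'net' and severity <> 'medium']
ticket_id=10: ✓ → 62
ticket_id=11: ✗
ticket_id=12: ✓ → 92
ticket_id=13: ✓ → 48
ticket_id=14: ✗
ticket_id=15: ✗
ticket_id=16: ✗
ticket_id=17: ✗
ticket_id=18: ✗
ticket_id=19: ✗
ticket_id=20: ✗
ticket_id=21: ✗
ticket_id=22: ✗
ticket_id=23: ✓ → 65
net_sum = 62 + 92 + 48 + 65 = 267
—
[reopens_sum: reopens <= 0]
ticket_id=10: ✗
ticket_id=11: ✗
ticket_id=12: ✗
ticket_id=13: ✗
ticket_id=14: ✓ → 20
ticket_id=15: ✗
ticket_id=16: ✓ → 87
ticket_id=17: ✗
ticket_id=18: ✗
ticket_id=19: ✗
ticket_id=20: ✗
ticket_id=21: ✗
ticket_id=22: ✓ → 57
ticket_id=23: ✗
reopens_sum = 20 + 87 + 57 = 164

net_sum=267, reopens_sum=164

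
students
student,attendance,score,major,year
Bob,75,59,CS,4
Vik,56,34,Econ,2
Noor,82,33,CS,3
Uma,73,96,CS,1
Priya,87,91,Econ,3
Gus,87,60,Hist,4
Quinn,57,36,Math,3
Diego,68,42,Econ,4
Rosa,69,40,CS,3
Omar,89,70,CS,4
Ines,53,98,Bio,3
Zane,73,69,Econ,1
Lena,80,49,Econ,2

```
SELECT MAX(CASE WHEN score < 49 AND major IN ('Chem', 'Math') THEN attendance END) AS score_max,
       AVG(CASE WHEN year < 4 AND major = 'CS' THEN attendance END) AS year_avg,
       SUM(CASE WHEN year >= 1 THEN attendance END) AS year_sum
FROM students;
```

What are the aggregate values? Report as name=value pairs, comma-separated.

score_max=57, year_avg=74.6666666667, year_sum=949

[score_max: score < 49 AND major IN ('Chem', 'Math')]
student=Bob: ✗
student=Vik: ✗
student=Noor: ✗
student=Uma: ✗
student=Priya: ✗
student=Gus: ✗
student=Quinn: ✓ → 57
student=Diego: ✗
student=Rosa: ✗
student=Omar: ✗
student=Ines: ✗
student=Zane: ✗
student=Lena: ✗
score_max = MAX(57) = 57
—
[year_avg: year < 4 AND major = 'CS']
student=Bob: ✗
student=Vik: ✗
student=Noor: ✓ → 82
student=Uma: ✓ → 73
student=Priya: ✗
student=Gus: ✗
student=Quinn: ✗
student=Diego: ✗
student=Rosa: ✓ → 69
student=Omar: ✗
student=Ines: ✗
student=Zane: ✗
student=Lena: ✗
year_avg = (82 + 73 + 69) / 3 = 74.6666666667
—
[year_sum: year >= 1]
student=Bob: ✓ → 75
student=Vik: ✓ → 56
student=Noor: ✓ → 82
student=Uma: ✓ → 73
student=Priya: ✓ → 87
student=Gus: ✓ → 87
student=Quinn: ✓ → 57
student=Diego: ✓ → 68
student=Rosa: ✓ → 69
student=Omar: ✓ → 89
student=Ines: ✓ → 53
student=Zane: ✓ → 73
student=Lena: ✓ → 80
year_sum = 75 + 56 + 82 + 73 + 87 + 87 + 57 + 68 + 69 + 89 + 53 + 73 + 80 = 949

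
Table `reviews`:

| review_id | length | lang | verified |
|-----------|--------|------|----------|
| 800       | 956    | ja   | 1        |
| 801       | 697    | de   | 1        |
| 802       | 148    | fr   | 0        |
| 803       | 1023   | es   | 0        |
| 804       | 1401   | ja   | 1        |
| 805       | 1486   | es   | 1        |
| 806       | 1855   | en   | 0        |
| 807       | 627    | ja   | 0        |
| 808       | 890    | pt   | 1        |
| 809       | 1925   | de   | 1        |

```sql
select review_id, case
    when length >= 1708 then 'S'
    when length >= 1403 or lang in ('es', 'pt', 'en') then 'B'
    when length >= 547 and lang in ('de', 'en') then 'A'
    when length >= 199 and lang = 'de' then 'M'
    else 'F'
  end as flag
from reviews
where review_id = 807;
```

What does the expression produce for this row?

review_id = 807: length=627, lang=ja, verified=0.
length >= 1708 → false
length >= 1403 or lang in ('es', 'pt', 'en') → false
length >= 547 and lang in ('de', 'en') → false
length >= 199 and lang = 'de' → false
No prior WHEN matched → ELSE → F

F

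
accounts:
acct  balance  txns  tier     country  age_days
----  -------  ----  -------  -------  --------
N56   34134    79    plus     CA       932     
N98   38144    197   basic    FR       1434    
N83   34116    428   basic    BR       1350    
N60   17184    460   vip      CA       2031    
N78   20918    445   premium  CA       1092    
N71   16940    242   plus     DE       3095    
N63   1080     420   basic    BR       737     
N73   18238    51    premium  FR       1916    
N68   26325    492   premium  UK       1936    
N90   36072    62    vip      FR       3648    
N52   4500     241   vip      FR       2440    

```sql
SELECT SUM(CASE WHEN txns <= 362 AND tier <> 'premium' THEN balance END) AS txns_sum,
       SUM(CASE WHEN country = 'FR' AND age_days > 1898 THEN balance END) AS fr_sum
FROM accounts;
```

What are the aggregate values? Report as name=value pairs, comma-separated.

[txns_sum: txns <= 362 AND tier <> 'premium']
acct=N56: ✓ → 34134
acct=N98: ✓ → 38144
acct=N83: ✗
acct=N60: ✗
acct=N78: ✗
acct=N71: ✓ → 16940
acct=N63: ✗
acct=N73: ✗
acct=N68: ✗
acct=N90: ✓ → 36072
acct=N52: ✓ → 4500
txns_sum = 34134 + 38144 + 16940 + 36072 + 4500 = 129790
—
[fr_sum: country = 'FR' AND age_days > 1898]
acct=N56: ✗
acct=N98: ✗
acct=N83: ✗
acct=N60: ✗
acct=N78: ✗
acct=N71: ✗
acct=N63: ✗
acct=N73: ✓ → 18238
acct=N68: ✗
acct=N90: ✓ → 36072
acct=N52: ✓ → 4500
fr_sum = 18238 + 36072 + 4500 = 58810

txns_sum=129790, fr_sum=58810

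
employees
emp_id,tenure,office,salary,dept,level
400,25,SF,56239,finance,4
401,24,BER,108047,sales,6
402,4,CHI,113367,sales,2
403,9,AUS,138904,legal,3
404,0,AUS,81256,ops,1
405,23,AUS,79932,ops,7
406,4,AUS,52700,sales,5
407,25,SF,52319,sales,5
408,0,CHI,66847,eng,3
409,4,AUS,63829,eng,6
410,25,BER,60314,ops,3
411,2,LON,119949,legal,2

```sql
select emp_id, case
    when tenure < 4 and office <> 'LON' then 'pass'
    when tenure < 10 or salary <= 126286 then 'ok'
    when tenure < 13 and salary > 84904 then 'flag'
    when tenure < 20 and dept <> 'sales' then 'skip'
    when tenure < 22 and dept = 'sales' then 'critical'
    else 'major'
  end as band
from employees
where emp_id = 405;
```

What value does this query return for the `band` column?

emp_id = 405: tenure=23, office=AUS, salary=79932, dept=ops, level=7.
tenure < 4 and office <> 'LON' → false
tenure < 10 or salary <= 126286 → true → ok

ok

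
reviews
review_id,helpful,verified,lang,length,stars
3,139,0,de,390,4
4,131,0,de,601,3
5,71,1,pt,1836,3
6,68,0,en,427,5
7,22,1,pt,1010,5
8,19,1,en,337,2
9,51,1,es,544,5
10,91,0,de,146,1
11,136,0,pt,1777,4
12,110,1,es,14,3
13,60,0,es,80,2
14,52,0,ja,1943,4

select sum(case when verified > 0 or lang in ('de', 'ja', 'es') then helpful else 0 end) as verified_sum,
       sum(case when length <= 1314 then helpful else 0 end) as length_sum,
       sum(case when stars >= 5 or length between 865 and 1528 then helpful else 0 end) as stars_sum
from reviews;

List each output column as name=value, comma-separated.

[verified_sum: verified > 0 or lang in ('de', 'ja', 'es')]
review_id=3: ✓ → 139
review_id=4: ✓ → 131
review_id=5: ✓ → 71
review_id=6: ✗
review_id=7: ✓ → 22
review_id=8: ✓ → 19
review_id=9: ✓ → 51
review_id=10: ✓ → 91
review_id=11: ✗
review_id=12: ✓ → 110
review_id=13: ✓ → 60
review_id=14: ✓ → 52
verified_sum = 139 + 131 + 71 + 22 + 19 + 51 + 91 + 110 + 60 + 52 = 746
—
[length_sum: length <= 1314]
review_id=3: ✓ → 139
review_id=4: ✓ → 131
review_id=5: ✗
review_id=6: ✓ → 68
review_id=7: ✓ → 22
review_id=8: ✓ → 19
review_id=9: ✓ → 51
review_id=10: ✓ → 91
review_id=11: ✗
review_id=12: ✓ → 110
review_id=13: ✓ → 60
review_id=14: ✗
length_sum = 139 + 131 + 68 + 22 + 19 + 51 + 91 + 110 + 60 = 691
—
[stars_sum: stars >= 5 or length between 865 and 1528]
review_id=3: ✗
review_id=4: ✗
review_id=5: ✗
review_id=6: ✓ → 68
review_id=7: ✓ → 22
review_id=8: ✗
review_id=9: ✓ → 51
review_id=10: ✗
review_id=11: ✗
review_id=12: ✗
review_id=13: ✗
review_id=14: ✗
stars_sum = 68 + 22 + 51 = 141

verified_sum=746, length_sum=691, stars_sum=141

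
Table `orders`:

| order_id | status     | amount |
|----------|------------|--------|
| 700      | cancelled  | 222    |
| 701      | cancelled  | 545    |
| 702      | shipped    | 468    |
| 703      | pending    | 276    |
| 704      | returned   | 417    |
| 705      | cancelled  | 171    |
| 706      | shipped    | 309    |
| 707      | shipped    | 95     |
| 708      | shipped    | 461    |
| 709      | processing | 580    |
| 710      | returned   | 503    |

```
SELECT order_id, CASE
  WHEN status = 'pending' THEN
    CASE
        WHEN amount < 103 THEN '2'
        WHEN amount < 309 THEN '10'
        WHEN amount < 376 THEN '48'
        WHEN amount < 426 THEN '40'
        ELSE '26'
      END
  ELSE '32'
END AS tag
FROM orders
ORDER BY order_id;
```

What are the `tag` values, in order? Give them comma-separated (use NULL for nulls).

32, 32, 32, 10, 32, 32, 32, 32, 32, 32, 32

order_id=700: status='cancelled' → outer ELSE → 32
order_id=701: status='cancelled' → outer ELSE → 32
order_id=702: status='shipped' → outer ELSE → 32
order_id=703: status='pending' → inner[amount < 309] → 10
order_id=704: status='returned' → outer ELSE → 32
order_id=705: status='cancelled' → outer ELSE → 32
order_id=706: status='shipped' → outer ELSE → 32
order_id=707: status='shipped' → outer ELSE → 32
order_id=708: status='shipped' → outer ELSE → 32
order_id=709: status='processing' → outer ELSE → 32
order_id=710: status='returned' → outer ELSE → 32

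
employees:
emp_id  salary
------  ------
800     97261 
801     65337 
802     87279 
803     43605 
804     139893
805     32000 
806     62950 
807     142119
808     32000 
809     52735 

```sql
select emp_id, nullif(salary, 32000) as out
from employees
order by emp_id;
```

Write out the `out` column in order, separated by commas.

emp_id=800: salary=97261 vs 32000: differ → 97261
emp_id=801: salary=65337 vs 32000: differ → 65337
emp_id=802: salary=87279 vs 32000: differ → 87279
emp_id=803: salary=43605 vs 32000: differ → 43605
emp_id=804: salary=139893 vs 32000: differ → 139893
emp_id=805: salary=32000 vs 32000: equal → NULL
emp_id=806: salary=62950 vs 32000: differ → 62950
emp_id=807: salary=142119 vs 32000: differ → 142119
emp_id=808: salary=32000 vs 32000: equal → NULL
emp_id=809: salary=52735 vs 32000: differ → 52735

97261, 65337, 87279, 43605, 139893, NULL, 62950, 142119, NULL, 52735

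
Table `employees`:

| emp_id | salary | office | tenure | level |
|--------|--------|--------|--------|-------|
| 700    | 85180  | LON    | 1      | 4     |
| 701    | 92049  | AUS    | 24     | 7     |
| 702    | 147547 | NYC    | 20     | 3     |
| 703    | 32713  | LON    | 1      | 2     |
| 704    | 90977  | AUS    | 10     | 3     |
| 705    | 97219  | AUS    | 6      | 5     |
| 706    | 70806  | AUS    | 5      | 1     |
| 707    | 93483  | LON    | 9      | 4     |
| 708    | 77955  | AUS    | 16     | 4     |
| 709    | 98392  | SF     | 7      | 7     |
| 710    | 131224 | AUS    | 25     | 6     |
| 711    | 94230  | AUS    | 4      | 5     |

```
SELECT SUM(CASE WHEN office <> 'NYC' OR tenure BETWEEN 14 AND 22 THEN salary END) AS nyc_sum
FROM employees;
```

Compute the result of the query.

1111775

emp_id=700: ✓ → 85180
emp_id=701: ✓ → 92049
emp_id=702: ✓ → 147547
emp_id=703: ✓ → 32713
emp_id=704: ✓ → 90977
emp_id=705: ✓ → 97219
emp_id=706: ✓ → 70806
emp_id=707: ✓ → 93483
emp_id=708: ✓ → 77955
emp_id=709: ✓ → 98392
emp_id=710: ✓ → 131224
emp_id=711: ✓ → 94230
nyc_sum = 85180 + 92049 + 147547 + 32713 + 90977 + 97219 + 70806 + 93483 + 77955 + 98392 + 131224 + 94230 = 1111775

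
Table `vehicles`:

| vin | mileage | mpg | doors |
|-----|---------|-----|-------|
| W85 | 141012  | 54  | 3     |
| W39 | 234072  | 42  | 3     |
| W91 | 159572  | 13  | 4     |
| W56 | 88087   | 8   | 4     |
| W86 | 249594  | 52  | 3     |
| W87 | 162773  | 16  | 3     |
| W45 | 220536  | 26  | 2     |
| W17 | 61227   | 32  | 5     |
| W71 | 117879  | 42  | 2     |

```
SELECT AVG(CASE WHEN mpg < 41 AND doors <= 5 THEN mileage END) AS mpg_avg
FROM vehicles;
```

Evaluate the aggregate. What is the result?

138439

vin=W85: ✗
vin=W39: ✗
vin=W91: ✓ → 159572
vin=W56: ✓ → 88087
vin=W86: ✗
vin=W87: ✓ → 162773
vin=W45: ✓ → 220536
vin=W17: ✓ → 61227
vin=W71: ✗
mpg_avg = (159572 + 88087 + 162773 + 220536 + 61227) / 5 = 138439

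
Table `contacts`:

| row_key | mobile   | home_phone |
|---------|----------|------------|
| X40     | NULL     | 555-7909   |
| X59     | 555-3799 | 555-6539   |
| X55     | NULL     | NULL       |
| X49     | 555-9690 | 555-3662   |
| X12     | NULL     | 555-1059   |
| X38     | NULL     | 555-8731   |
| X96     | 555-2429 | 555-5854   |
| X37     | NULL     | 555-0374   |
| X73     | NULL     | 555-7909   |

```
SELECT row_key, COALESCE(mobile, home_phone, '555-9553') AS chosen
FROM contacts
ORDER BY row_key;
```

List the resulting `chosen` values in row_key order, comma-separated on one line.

555-1059, 555-0374, 555-8731, 555-7909, 555-9690, 555-9553, 555-3799, 555-7909, 555-2429

row_key=X12: mobile=NULL, home_phone=555-1059 → 555-1059
row_key=X37: mobile=NULL, home_phone=555-0374 → 555-0374
row_key=X38: mobile=NULL, home_phone=555-8731 → 555-8731
row_key=X40: mobile=NULL, home_phone=555-7909 → 555-7909
row_key=X49: mobile=555-9690 → 555-9690
row_key=X55: mobile=NULL, home_phone=NULL, → literal 555-9553 → 555-9553
row_key=X59: mobile=555-3799 → 555-3799
row_key=X73: mobile=NULL, home_phone=555-7909 → 555-7909
row_key=X96: mobile=555-2429 → 555-2429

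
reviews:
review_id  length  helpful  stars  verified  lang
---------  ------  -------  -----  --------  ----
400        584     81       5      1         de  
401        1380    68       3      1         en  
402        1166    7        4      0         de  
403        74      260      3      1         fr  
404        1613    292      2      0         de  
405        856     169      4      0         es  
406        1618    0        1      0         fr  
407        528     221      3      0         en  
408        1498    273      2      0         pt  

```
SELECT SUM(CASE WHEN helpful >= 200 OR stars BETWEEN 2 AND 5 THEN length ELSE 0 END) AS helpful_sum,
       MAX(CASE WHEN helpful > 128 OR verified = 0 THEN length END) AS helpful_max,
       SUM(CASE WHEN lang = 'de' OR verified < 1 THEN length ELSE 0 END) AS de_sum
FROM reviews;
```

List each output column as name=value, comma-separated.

[helpful_sum: helpful >= 200 OR stars BETWEEN 2 AND 5]
review_id=400: ✓ → 584
review_id=401: ✓ → 1380
review_id=402: ✓ → 1166
review_id=403: ✓ → 74
review_id=404: ✓ → 1613
review_id=405: ✓ → 856
review_id=406: ✗
review_id=407: ✓ → 528
review_id=408: ✓ → 1498
helpful_sum = 584 + 1380 + 1166 + 74 + 1613 + 856 + 528 + 1498 = 7699
—
[helpful_max: helpful > 128 OR verified = 0]
review_id=400: ✗
review_id=401: ✗
review_id=402: ✓ → 1166
review_id=403: ✓ → 74
review_id=404: ✓ → 1613
review_id=405: ✓ → 856
review_id=406: ✓ → 1618
review_id=407: ✓ → 528
review_id=408: ✓ → 1498
helpful_max = MAX(1166, 74, 1613, 856, 1618, 528, 1498) = 1618
—
[de_sum: lang = 'de' OR verified < 1]
review_id=400: ✓ → 584
review_id=401: ✗
review_id=402: ✓ → 1166
review_id=403: ✗
review_id=404: ✓ → 1613
review_id=405: ✓ → 856
review_id=406: ✓ → 1618
review_id=407: ✓ → 528
review_id=408: ✓ → 1498
de_sum = 584 + 1166 + 1613 + 856 + 1618 + 528 + 1498 = 7863

helpful_sum=7699, helpful_max=1618, de_sum=7863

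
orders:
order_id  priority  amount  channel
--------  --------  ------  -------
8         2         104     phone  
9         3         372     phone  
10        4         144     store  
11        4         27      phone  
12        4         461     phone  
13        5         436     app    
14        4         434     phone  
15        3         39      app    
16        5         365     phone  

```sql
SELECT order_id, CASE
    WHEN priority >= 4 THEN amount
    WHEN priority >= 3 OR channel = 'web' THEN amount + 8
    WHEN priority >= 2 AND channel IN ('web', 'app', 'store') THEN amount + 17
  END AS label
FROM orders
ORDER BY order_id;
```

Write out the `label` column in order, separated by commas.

order_id=8: (no match → NULL) → NULL
order_id=9: priority >= 3 OR channel = 'web' → 380
order_id=10: priority >= 4 → 144
order_id=11: priority >= 4 → 27
order_id=12: priority >= 4 → 461
order_id=13: priority >= 4 → 436
order_id=14: priority >= 4 → 434
order_id=15: priority >= 3 OR channel = 'web' → 47
order_id=16: priority >= 4 → 365

NULL, 380, 144, 27, 461, 436, 434, 47, 365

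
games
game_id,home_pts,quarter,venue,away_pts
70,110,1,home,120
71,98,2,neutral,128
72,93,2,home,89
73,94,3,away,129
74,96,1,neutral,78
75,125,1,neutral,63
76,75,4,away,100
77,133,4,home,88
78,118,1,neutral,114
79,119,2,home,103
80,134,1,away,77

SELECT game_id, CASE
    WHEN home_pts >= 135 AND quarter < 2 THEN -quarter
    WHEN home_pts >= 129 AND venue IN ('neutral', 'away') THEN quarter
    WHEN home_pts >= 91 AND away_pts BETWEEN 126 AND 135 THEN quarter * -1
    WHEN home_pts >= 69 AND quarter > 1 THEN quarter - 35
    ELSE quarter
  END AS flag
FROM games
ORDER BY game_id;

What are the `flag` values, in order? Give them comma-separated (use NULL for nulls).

1, -2, -33, -3, 1, 1, -31, -31, 1, -33, 1

game_id=70: ELSE → 1
game_id=71: home_pts >= 91 AND away_pts BETWEEN 126 AND 135 → -2
game_id=72: home_pts >= 69 AND quarter > 1 → -33
game_id=73: home_pts >= 91 AND away_pts BETWEEN 126 AND 135 → -3
game_id=74: ELSE → 1
game_id=75: ELSE → 1
game_id=76: home_pts >= 69 AND quarter > 1 → -31
game_id=77: home_pts >= 69 AND quarter > 1 → -31
game_id=78: ELSE → 1
game_id=79: home_pts >= 69 AND quarter > 1 → -33
game_id=80: home_pts >= 129 AND venue IN ('neutral', 'away') → 1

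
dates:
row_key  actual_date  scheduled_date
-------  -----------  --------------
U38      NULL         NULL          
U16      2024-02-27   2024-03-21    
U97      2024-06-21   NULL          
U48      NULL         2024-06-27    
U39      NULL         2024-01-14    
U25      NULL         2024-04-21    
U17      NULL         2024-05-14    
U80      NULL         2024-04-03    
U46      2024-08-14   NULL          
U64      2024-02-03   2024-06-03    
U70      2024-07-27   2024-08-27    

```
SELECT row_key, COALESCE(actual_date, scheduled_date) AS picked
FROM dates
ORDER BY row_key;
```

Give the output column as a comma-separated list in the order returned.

2024-02-27, 2024-05-14, 2024-04-21, NULL, 2024-01-14, 2024-08-14, 2024-06-27, 2024-02-03, 2024-07-27, 2024-04-03, 2024-06-21

row_key=U16: actual_date=2024-02-27 → 2024-02-27
row_key=U17: actual_date=NULL, scheduled_date=2024-05-14 → 2024-05-14
row_key=U25: actual_date=NULL, scheduled_date=2024-04-21 → 2024-04-21
row_key=U38: actual_date=NULL, scheduled_date=NULL (all NULL) → NULL
row_key=U39: actual_date=NULL, scheduled_date=2024-01-14 → 2024-01-14
row_key=U46: actual_date=2024-08-14 → 2024-08-14
row_key=U48: actual_date=NULL, scheduled_date=2024-06-27 → 2024-06-27
row_key=U64: actual_date=2024-02-03 → 2024-02-03
row_key=U70: actual_date=2024-07-27 → 2024-07-27
row_key=U80: actual_date=NULL, scheduled_date=2024-04-03 → 2024-04-03
row_key=U97: actual_date=2024-06-21 → 2024-06-21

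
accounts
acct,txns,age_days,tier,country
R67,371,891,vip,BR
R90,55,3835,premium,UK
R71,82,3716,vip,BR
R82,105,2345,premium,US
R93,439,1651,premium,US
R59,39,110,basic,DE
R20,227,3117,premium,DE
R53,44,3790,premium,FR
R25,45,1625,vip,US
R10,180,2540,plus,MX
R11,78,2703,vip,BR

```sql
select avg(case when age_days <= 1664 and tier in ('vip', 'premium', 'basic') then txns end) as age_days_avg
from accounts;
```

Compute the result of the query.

acct=R67: ✓ → 371
acct=R90: ✗
acct=R71: ✗
acct=R82: ✗
acct=R93: ✓ → 439
acct=R59: ✓ → 39
acct=R20: ✗
acct=R53: ✗
acct=R25: ✓ → 45
acct=R10: ✗
acct=R11: ✗
age_days_avg = (371 + 439 + 39 + 45) / 4 = 223.5

223.5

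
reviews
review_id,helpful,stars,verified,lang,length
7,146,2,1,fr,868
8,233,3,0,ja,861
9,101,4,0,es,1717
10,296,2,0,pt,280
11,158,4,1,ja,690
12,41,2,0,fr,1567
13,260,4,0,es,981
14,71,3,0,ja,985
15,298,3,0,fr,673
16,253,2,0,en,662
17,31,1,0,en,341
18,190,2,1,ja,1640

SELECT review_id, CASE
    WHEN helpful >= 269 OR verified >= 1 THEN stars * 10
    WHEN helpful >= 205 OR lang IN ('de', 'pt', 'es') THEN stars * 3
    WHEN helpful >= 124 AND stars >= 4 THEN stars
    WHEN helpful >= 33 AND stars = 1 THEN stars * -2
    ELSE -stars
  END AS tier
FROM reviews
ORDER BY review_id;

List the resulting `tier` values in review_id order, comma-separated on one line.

20, 9, 12, 20, 40, -2, 12, -3, 30, 6, -1, 20

review_id=7: helpful >= 269 OR verified >= 1 → 20
review_id=8: helpful >= 205 OR lang IN ('de', 'pt', 'es') → 9
review_id=9: helpful >= 205 OR lang IN ('de', 'pt', 'es') → 12
review_id=10: helpful >= 269 OR verified >= 1 → 20
review_id=11: helpful >= 269 OR verified >= 1 → 40
review_id=12: ELSE → -2
review_id=13: helpful >= 205 OR lang IN ('de', 'pt', 'es') → 12
review_id=14: ELSE → -3
review_id=15: helpful >= 269 OR verified >= 1 → 30
review_id=16: helpful >= 205 OR lang IN ('de', 'pt', 'es') → 6
review_id=17: ELSE → -1
review_id=18: helpful >= 269 OR verified >= 1 → 20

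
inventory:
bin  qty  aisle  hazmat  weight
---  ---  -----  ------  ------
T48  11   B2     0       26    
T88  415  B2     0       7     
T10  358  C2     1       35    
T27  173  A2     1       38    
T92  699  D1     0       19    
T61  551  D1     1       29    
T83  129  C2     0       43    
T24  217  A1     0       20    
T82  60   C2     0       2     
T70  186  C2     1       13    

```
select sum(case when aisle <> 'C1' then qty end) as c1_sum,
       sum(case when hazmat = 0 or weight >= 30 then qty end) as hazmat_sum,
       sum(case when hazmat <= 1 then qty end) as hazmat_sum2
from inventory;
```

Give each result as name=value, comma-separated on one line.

[c1_sum: aisle <> 'C1']
bin=T48: ✓ → 11
bin=T88: ✓ → 415
bin=T10: ✓ → 358
bin=T27: ✓ → 173
bin=T92: ✓ → 699
bin=T61: ✓ → 551
bin=T83: ✓ → 129
bin=T24: ✓ → 217
bin=T82: ✓ → 60
bin=T70: ✓ → 186
c1_sum = 11 + 415 + 358 + 173 + 699 + 551 + 129 + 217 + 60 + 186 = 2799
—
[hazmat_sum: hazmat = 0 or weight >= 30]
bin=T48: ✓ → 11
bin=T88: ✓ → 415
bin=T10: ✓ → 358
bin=T27: ✓ → 173
bin=T92: ✓ → 699
bin=T61: ✗
bin=T83: ✓ → 129
bin=T24: ✓ → 217
bin=T82: ✓ → 60
bin=T70: ✗
hazmat_sum = 11 + 415 + 358 + 173 + 699 + 129 + 217 + 60 = 2062
—
[hazmat_sum2: hazmat <= 1]
bin=T48: ✓ → 11
bin=T88: ✓ → 415
bin=T10: ✓ → 358
bin=T27: ✓ → 173
bin=T92: ✓ → 699
bin=T61: ✓ → 551
bin=T83: ✓ → 129
bin=T24: ✓ → 217
bin=T82: ✓ → 60
bin=T70: ✓ → 186
hazmat_sum2 = 11 + 415 + 358 + 173 + 699 + 551 + 129 + 217 + 60 + 186 = 2799

c1_sum=2799, hazmat_sum=2062, hazmat_sum2=2799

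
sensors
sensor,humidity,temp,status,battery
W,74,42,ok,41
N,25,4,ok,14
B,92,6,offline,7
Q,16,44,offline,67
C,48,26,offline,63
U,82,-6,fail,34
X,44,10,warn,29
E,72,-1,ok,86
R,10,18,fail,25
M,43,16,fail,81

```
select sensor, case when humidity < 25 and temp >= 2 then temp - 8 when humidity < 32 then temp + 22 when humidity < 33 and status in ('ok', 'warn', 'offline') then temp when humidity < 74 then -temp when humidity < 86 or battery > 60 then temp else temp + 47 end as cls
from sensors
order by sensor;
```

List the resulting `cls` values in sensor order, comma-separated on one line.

sensor=B: ELSE → 53
sensor=C: humidity < 74 → -26
sensor=E: humidity < 74 → 1
sensor=M: humidity < 74 → -16
sensor=N: humidity < 32 → 26
sensor=Q: humidity < 25 and temp >= 2 → 36
sensor=R: humidity < 25 and temp >= 2 → 10
sensor=U: humidity < 86 or battery > 60 → -6
sensor=W: humidity < 86 or battery > 60 → 42
sensor=X: humidity < 74 → -10

53, -26, 1, -16, 26, 36, 10, -6, 42, -10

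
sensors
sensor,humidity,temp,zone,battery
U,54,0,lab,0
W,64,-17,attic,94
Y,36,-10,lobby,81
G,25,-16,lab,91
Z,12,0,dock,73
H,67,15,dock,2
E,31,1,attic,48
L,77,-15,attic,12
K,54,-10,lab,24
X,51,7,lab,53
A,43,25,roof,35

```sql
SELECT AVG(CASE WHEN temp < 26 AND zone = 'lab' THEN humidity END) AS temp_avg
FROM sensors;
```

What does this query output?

sensor=U: ✓ → 54
sensor=W: ✗
sensor=Y: ✗
sensor=G: ✓ → 25
sensor=Z: ✗
sensor=H: ✗
sensor=E: ✗
sensor=L: ✗
sensor=K: ✓ → 54
sensor=X: ✓ → 51
sensor=A: ✗
temp_avg = (54 + 25 + 54 + 51) / 4 = 46

46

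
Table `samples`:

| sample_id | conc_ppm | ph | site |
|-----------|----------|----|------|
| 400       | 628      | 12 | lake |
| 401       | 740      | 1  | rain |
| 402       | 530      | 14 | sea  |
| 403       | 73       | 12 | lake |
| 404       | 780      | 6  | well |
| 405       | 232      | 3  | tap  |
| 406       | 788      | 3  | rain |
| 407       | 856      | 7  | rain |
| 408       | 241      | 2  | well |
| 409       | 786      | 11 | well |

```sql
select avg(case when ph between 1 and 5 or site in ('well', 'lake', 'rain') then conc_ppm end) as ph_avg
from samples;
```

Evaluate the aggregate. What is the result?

sample_id=400: ✓ → 628
sample_id=401: ✓ → 740
sample_id=402: ✗
sample_id=403: ✓ → 73
sample_id=404: ✓ → 780
sample_id=405: ✓ → 232
sample_id=406: ✓ → 788
sample_id=407: ✓ → 856
sample_id=408: ✓ → 241
sample_id=409: ✓ → 786
ph_avg = (628 + 740 + 73 + 780 + 232 + 788 + 856 + 241 + 786) / 9 = 569.3333333333

569.3333333333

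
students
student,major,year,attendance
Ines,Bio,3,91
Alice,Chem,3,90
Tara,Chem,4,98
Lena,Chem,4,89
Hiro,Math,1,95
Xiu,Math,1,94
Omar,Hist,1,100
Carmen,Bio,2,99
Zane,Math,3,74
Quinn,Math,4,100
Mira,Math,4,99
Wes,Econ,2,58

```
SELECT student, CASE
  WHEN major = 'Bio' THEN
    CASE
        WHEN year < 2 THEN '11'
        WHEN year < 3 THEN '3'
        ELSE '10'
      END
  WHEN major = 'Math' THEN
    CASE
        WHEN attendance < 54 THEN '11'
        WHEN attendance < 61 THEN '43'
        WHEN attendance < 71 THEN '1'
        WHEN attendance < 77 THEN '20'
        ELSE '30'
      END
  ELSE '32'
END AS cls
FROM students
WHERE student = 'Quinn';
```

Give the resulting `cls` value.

30

student = Quinn: major=Math, year=4, attendance=100.
major='Math' → inner[ELSE] → 30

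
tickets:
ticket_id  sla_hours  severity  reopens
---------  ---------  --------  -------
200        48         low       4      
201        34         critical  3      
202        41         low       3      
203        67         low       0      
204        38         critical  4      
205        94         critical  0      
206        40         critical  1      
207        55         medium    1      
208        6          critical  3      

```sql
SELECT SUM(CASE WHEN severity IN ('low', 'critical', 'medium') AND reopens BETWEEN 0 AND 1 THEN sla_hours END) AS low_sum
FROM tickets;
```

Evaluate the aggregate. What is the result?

ticket_id=200: ✗
ticket_id=201: ✗
ticket_id=202: ✗
ticket_id=203: ✓ → 67
ticket_id=204: ✗
ticket_id=205: ✓ → 94
ticket_id=206: ✓ → 40
ticket_id=207: ✓ → 55
ticket_id=208: ✗
low_sum = 67 + 94 + 40 + 55 = 256

256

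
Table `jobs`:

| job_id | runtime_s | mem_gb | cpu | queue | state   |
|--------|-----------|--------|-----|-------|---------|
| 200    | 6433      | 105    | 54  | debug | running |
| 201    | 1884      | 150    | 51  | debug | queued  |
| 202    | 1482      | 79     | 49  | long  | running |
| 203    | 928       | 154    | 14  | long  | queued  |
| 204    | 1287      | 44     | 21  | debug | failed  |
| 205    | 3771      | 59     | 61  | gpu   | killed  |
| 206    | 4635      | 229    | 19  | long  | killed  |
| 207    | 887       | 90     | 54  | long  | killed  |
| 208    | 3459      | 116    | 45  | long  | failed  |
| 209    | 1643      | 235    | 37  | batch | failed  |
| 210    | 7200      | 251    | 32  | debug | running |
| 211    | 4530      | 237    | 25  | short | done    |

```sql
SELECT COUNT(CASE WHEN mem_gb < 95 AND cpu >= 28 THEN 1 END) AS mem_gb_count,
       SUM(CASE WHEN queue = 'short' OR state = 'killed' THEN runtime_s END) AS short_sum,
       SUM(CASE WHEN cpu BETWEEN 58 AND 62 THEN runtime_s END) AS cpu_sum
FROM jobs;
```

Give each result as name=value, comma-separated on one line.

mem_gb_count=3, short_sum=13823, cpu_sum=3771

[mem_gb_count: mem_gb < 95 AND cpu >= 28]
job_id=200: ✗
job_id=201: ✗
job_id=202: ✓ → 1
job_id=203: ✗
job_id=204: ✗
job_id=205: ✓ → 1
job_id=206: ✗
job_id=207: ✓ → 1
job_id=208: ✗
job_id=209: ✗
job_id=210: ✗
job_id=211: ✗
mem_gb_count = COUNT(1, 1, 1) = 3
—
[short_sum: queue = 'short' OR state = 'killed']
job_id=200: ✗
job_id=201: ✗
job_id=202: ✗
job_id=203: ✗
job_id=204: ✗
job_id=205: ✓ → 3771
job_id=206: ✓ → 4635
job_id=207: ✓ → 887
job_id=208: ✗
job_id=209: ✗
job_id=210: ✗
job_id=211: ✓ → 4530
short_sum = 3771 + 4635 + 887 + 4530 = 13823
—
[cpu_sum: cpu BETWEEN 58 AND 62]
job_id=200: ✗
job_id=201: ✗
job_id=202: ✗
job_id=203: ✗
job_id=204: ✗
job_id=205: ✓ → 3771
job_id=206: ✗
job_id=207: ✗
job_id=208: ✗
job_id=209: ✗
job_id=210: ✗
job_id=211: ✗
cpu_sum = 3771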